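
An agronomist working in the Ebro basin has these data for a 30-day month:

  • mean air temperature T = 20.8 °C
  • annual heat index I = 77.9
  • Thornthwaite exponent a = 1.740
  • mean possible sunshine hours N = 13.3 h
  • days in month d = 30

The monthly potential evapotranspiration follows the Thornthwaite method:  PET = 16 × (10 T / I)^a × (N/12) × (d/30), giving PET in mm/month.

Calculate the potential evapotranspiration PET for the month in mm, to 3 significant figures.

97.9 mm

10T/I = 10 × 20.8 / 77.9 = 2.6701
(10T/I)^a = 2.6701^1.740 = 5.5228
Uncorrected PET = 16 × 5.5228 = 88.365 mm
Correction = (N/12)(d/30) = (13.3/12)(30/30) = 1.1083
PET = 88.365 × 1.1083 = 97.935 mm/month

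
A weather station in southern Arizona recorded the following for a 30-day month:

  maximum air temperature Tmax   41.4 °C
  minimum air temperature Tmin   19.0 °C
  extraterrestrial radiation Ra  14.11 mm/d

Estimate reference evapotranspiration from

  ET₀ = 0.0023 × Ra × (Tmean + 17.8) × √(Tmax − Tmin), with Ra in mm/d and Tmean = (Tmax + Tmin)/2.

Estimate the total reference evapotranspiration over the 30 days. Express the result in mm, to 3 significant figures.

Tmean = (41.4 + 19.0)/2 = 30.20 °C
ET₀ = 0.0023 × 14.11 × (30.20 + 17.8) × √22.4 = 0.0023 × 14.11 × 48.00 × 4.7329 = 7.3726 mm/d
Over 30 days: 7.3726 × 30 = 221.178 mm

221 mm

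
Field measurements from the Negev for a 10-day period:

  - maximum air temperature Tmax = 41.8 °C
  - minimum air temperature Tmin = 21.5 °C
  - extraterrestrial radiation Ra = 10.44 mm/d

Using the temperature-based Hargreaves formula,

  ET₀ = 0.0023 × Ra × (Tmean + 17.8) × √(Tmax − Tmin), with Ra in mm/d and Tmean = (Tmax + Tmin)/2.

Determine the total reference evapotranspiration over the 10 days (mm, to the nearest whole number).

53 mm

Tmean = (41.8 + 21.5)/2 = 31.65 °C
ET₀ = 0.0023 × 10.44 × (31.65 + 17.8) × √20.3 = 0.0023 × 10.44 × 49.45 × 4.5056 = 5.3499 mm/d
Over 10 days: 5.3499 × 10 = 53.499 mm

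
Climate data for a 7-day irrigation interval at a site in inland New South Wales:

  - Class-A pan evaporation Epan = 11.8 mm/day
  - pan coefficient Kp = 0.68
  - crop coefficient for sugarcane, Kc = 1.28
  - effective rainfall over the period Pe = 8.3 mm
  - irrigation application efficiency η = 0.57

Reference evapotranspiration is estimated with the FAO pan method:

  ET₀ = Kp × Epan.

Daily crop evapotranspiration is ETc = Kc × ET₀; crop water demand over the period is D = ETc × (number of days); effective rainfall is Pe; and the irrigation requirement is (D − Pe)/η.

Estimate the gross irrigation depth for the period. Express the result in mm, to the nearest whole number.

112 mm

ET₀ = 0.68 × 11.8 = 8.0240 mm/d
ETc = Kc × ET₀ = 1.28 × 8.0240 = 10.2707 mm/d
Crop demand D = ETc × 7 d = 10.2707 × 7 = 71.895 mm
D − Pe = 71.895 − 8.3 = 63.595 mm
Gross irrigation = 63.595 / 0.57 = 111.570 mm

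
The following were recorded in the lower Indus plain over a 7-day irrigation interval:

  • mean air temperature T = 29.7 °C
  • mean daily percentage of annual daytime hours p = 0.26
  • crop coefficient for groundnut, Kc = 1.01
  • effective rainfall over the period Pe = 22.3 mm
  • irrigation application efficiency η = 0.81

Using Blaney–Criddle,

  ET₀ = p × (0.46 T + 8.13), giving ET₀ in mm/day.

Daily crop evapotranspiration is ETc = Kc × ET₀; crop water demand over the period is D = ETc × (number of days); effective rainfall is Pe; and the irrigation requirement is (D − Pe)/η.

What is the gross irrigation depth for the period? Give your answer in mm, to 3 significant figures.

21.9 mm

ET₀ = 0.26 × (0.46 × 29.7 + 8.13) = 0.26 × 21.792 = 5.6659 mm/d
ETc = Kc × ET₀ = 1.01 × 5.6659 = 5.7226 mm/d
Crop demand D = ETc × 7 d = 5.7226 × 7 = 40.058 mm
D − Pe = 40.058 − 22.3 = 17.758 mm
Gross irrigation = 17.758 / 0.81 = 21.923 mm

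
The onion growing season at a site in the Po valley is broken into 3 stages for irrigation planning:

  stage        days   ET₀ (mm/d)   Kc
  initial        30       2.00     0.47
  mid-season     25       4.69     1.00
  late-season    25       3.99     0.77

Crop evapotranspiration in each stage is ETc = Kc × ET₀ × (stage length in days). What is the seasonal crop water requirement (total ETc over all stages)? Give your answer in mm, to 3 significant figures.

222 mm

initial: 0.47 × 2.00 × 30 = 28.20 mm
mid-season: 1.00 × 4.69 × 25 = 117.25 mm
late-season: 0.77 × 3.99 × 25 = 76.81 mm
Seasonal total = 222.26 mm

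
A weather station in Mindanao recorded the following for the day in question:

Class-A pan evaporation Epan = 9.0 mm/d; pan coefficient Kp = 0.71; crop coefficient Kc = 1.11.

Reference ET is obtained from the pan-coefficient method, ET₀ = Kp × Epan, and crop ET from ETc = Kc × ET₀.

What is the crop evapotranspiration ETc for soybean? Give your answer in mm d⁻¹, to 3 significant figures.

ET₀ = 0.71 × 9.0 = 6.3900 mm/d
ETc = Kc × ET₀ = 1.11 × 6.3900 = 7.0929 mm/d

7.09 mm d⁻¹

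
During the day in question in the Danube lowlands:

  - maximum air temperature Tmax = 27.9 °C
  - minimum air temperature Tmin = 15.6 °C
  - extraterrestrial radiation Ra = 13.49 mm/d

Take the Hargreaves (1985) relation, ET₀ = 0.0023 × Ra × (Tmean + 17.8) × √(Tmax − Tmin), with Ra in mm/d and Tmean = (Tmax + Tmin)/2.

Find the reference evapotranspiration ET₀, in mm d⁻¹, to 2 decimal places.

Tmean = (27.9 + 15.6)/2 = 21.75 °C
ET₀ = 0.0023 × 13.49 × (21.75 + 17.8) × √12.3 = 0.0023 × 13.49 × 39.55 × 3.5071 = 4.3036 mm/d

4.30 mm d⁻¹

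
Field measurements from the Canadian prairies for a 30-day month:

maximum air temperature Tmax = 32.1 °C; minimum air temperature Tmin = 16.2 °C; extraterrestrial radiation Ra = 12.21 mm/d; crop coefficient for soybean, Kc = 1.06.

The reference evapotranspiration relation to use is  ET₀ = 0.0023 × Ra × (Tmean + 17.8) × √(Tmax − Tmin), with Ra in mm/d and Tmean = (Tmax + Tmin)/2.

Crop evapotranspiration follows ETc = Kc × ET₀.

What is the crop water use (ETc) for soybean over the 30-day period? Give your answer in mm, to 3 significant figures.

149 mm

Tmean = (32.1 + 16.2)/2 = 24.15 °C
ET₀ = 0.0023 × 12.21 × (24.15 + 17.8) × √15.9 = 0.0023 × 12.21 × 41.95 × 3.9875 = 4.6976 mm/d
ETc = Kc × ET₀ = 1.06 × 4.6976 = 4.9795 mm/d
Over 30 days: 4.9795 × 30 = 149.385 mm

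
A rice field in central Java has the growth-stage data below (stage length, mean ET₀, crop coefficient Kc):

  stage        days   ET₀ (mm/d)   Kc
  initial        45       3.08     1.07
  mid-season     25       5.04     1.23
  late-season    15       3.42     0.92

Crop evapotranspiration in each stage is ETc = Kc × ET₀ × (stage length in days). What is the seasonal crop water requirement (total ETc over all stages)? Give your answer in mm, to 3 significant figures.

350 mm

initial: 1.07 × 3.08 × 45 = 148.30 mm
mid-season: 1.23 × 5.04 × 25 = 154.98 mm
late-season: 0.92 × 3.42 × 15 = 47.20 mm
Seasonal total = 350.48 mm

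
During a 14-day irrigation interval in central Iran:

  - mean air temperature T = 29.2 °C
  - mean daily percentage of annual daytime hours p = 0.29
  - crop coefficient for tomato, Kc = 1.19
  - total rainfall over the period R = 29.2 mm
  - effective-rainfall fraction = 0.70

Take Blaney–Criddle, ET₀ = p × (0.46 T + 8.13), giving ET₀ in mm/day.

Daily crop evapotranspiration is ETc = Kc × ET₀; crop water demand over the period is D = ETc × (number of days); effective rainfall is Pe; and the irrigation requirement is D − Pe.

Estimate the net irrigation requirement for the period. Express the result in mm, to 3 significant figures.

ET₀ = 0.29 × (0.46 × 29.2 + 8.13) = 0.29 × 21.562 = 6.2530 mm/d
ETc = Kc × ET₀ = 1.19 × 6.2530 = 7.4411 mm/d
Crop demand D = ETc × 14 d = 7.4411 × 14 = 104.175 mm
Pe = 0.70 × 29.2 = 20.440 mm
D − Pe = 104.175 − 20.440 = 83.735 mm

83.7 mm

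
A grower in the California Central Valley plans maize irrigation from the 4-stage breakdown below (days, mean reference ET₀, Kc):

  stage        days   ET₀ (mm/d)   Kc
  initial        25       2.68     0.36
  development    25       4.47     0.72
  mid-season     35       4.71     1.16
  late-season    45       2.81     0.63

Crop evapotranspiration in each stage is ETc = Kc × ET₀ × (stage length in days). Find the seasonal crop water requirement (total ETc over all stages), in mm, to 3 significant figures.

initial: 0.36 × 2.68 × 25 = 24.12 mm
development: 0.72 × 4.47 × 25 = 80.46 mm
mid-season: 1.16 × 4.71 × 35 = 191.23 mm
late-season: 0.63 × 2.81 × 45 = 79.66 mm
Seasonal total = 375.47 mm

375 mm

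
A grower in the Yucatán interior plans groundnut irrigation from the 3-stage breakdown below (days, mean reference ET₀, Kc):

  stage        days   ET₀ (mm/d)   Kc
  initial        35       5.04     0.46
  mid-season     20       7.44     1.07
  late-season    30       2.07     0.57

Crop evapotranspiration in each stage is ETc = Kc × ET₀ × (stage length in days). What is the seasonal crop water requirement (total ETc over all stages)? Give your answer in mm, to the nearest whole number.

initial: 0.46 × 5.04 × 35 = 81.14 mm
mid-season: 1.07 × 7.44 × 20 = 159.22 mm
late-season: 0.57 × 2.07 × 30 = 35.40 mm
Seasonal total = 275.76 mm

276 mm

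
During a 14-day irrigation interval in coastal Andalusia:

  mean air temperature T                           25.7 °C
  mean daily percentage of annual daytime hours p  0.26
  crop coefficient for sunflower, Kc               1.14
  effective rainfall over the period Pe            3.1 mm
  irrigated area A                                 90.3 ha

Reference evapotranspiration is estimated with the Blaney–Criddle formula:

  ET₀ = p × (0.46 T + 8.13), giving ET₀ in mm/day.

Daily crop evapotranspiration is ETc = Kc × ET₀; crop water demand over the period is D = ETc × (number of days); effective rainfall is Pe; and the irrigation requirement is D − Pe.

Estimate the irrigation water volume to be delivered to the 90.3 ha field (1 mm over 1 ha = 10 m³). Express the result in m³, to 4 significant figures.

71960 m³

ET₀ = 0.26 × (0.46 × 25.7 + 8.13) = 0.26 × 19.952 = 5.1875 mm/d
ETc = Kc × ET₀ = 1.14 × 5.1875 = 5.9138 mm/d
Crop demand D = ETc × 14 d = 5.9138 × 14 = 82.793 mm
D − Pe = 82.793 − 3.1 = 79.693 mm
Volume = 79.693 mm × 90.3 ha × 10 = 71962.8 m³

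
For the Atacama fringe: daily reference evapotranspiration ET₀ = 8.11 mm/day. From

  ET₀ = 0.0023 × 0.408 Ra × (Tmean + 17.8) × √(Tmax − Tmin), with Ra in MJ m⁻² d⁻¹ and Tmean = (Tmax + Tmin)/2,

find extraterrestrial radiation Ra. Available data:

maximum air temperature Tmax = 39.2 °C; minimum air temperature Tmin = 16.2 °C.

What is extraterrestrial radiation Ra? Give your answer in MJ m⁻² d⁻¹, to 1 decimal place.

39.6 MJ m⁻² d⁻¹

Tmean = (39.2+16.2)/2 = 27.70 °C; ΔT = 23.0
Ra = ET₀ / [0.0023 × 0.408 × (Tmean+17.8) × √ΔT]
   = 8.11 / (0.0023 × 0.408 × 45.50 × 4.7958) = 39.606 MJ m⁻² d⁻¹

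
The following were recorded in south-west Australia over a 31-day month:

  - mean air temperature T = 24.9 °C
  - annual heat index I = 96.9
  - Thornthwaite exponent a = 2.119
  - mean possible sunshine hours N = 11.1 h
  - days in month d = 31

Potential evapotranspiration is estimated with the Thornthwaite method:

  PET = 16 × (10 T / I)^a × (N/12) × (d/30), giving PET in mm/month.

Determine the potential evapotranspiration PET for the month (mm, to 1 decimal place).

10T/I = 10 × 24.9 / 96.9 = 2.5697
(10T/I)^a = 2.5697^2.119 = 7.3882
Uncorrected PET = 16 × 7.3882 = 118.211 mm
Correction = (N/12)(d/30) = (11.1/12)(31/30) = 0.9558
PET = 118.211 × 0.9558 = 112.986 mm/month

113.0 mm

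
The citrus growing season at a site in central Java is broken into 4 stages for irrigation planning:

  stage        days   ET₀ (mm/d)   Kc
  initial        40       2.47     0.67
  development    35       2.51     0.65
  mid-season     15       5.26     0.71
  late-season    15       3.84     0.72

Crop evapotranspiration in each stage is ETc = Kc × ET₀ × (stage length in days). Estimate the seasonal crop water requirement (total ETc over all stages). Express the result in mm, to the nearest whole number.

221 mm

initial: 0.67 × 2.47 × 40 = 66.20 mm
development: 0.65 × 2.51 × 35 = 57.10 mm
mid-season: 0.71 × 5.26 × 15 = 56.02 mm
late-season: 0.72 × 3.84 × 15 = 41.47 mm
Seasonal total = 220.79 mm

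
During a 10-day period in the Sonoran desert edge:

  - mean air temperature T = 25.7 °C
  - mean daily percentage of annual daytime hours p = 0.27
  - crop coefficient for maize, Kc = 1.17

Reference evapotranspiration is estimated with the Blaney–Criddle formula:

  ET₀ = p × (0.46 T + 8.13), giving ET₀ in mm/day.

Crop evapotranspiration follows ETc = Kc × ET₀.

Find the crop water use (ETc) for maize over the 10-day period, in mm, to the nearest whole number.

63 mm

ET₀ = 0.27 × (0.46 × 25.7 + 8.13) = 0.27 × 19.952 = 5.3870 mm/d
ETc = Kc × ET₀ = 1.17 × 5.3870 = 6.3028 mm/d
Over 10 days: 6.3028 × 10 = 63.028 mm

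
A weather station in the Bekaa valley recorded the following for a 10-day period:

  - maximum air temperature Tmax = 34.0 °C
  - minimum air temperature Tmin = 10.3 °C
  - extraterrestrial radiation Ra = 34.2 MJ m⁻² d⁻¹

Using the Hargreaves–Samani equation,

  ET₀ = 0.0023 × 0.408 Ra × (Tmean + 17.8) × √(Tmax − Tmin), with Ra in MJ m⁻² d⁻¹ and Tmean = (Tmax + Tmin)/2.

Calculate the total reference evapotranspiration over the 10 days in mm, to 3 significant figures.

Tmean = (34.0 + 10.3)/2 = 22.15 °C
0.408 Ra = 0.408 × 34.2 = 13.9536 mm/d equivalent
ET₀ = 0.0023 × 13.9536 × (22.15 + 17.8) × √23.7 = 0.0023 × 13.9536 × 39.95 × 4.8683 = 6.2418 mm/d
Over 10 days: 6.2418 × 10 = 62.418 mm

62.4 mm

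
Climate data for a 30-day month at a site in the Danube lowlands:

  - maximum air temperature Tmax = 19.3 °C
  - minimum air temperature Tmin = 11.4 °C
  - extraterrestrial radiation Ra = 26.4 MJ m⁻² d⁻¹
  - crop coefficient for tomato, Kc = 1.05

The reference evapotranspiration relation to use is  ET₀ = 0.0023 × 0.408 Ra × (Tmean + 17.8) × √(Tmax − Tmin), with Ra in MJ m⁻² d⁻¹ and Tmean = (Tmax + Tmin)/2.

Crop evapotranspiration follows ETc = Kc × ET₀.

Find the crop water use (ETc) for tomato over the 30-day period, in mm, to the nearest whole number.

73 mm

Tmean = (19.3 + 11.4)/2 = 15.35 °C
0.408 Ra = 0.408 × 26.4 = 10.7712 mm/d equivalent
ET₀ = 0.0023 × 10.7712 × (15.35 + 17.8) × √7.9 = 0.0023 × 10.7712 × 33.15 × 2.8107 = 2.3083 mm/d
ETc = Kc × ET₀ = 1.05 × 2.3083 = 2.4237 mm/d
Over 30 days: 2.4237 × 30 = 72.711 mm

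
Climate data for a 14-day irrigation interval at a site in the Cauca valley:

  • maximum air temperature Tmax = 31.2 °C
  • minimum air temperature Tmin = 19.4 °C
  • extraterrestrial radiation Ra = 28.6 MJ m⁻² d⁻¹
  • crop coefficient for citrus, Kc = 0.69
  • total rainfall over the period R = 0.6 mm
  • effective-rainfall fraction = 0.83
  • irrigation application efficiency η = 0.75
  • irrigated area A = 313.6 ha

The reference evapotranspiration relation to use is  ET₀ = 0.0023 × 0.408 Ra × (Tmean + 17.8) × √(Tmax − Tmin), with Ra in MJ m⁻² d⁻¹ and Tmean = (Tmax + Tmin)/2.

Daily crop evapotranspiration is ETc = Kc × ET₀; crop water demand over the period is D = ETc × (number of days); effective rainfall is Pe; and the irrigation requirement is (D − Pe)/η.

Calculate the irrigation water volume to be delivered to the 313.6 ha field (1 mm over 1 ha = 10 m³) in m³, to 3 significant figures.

158000 m³

Tmean = (31.2 + 19.4)/2 = 25.30 °C
0.408 Ra = 0.408 × 28.6 = 11.6688 mm/d equivalent
ET₀ = 0.0023 × 11.6688 × (25.30 + 17.8) × √11.8 = 0.0023 × 11.6688 × 43.10 × 3.4351 = 3.9735 mm/d
ETc = Kc × ET₀ = 0.69 × 3.9735 = 2.7417 mm/d
Crop demand D = ETc × 14 d = 2.7417 × 14 = 38.384 mm
Pe = 0.83 × 0.6 = 0.498 mm
D − Pe = 38.384 − 0.498 = 37.886 mm
Gross irrigation = 37.886 / 0.75 = 50.515 mm
Volume = 50.515 mm × 313.6 ha × 10 = 158415.0 m³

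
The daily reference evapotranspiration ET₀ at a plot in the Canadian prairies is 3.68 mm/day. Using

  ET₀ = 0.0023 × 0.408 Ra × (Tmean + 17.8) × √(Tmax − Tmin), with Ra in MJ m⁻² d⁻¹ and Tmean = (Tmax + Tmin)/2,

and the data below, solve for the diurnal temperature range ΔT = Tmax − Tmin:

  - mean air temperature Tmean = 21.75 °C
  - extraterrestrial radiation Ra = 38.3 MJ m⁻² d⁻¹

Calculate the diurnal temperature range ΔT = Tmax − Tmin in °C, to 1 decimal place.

√ΔT = ET₀ / [0.0023 × 0.408 × Ra × (Tmean+17.8)] = 3.68 / (0.0023 × 15.6264 × 39.55) = 2.5889
ΔT = 2.5889² = 6.702 °C

6.7 °C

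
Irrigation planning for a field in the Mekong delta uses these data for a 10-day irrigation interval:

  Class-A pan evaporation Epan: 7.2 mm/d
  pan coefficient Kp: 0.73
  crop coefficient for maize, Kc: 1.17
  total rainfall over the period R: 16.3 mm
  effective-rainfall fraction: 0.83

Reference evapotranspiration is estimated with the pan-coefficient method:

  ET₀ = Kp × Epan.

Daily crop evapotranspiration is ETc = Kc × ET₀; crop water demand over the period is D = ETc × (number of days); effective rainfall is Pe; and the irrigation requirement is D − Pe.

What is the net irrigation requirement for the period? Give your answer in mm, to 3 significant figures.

ET₀ = 0.73 × 7.2 = 5.2560 mm/d
ETc = Kc × ET₀ = 1.17 × 5.2560 = 6.1495 mm/d
Crop demand D = ETc × 10 d = 6.1495 × 10 = 61.495 mm
Pe = 0.83 × 16.3 = 13.529 mm
D − Pe = 61.495 − 13.529 = 47.966 mm

48.0 mm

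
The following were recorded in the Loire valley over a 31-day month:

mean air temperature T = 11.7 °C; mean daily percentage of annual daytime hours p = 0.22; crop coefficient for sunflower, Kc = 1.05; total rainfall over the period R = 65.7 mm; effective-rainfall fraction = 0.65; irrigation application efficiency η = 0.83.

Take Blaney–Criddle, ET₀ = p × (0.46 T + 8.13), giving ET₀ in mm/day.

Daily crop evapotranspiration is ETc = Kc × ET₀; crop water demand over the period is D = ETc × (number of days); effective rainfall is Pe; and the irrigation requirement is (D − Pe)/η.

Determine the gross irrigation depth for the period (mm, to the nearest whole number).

ET₀ = 0.22 × (0.46 × 11.7 + 8.13) = 0.22 × 13.512 = 2.9726 mm/d
ETc = Kc × ET₀ = 1.05 × 2.9726 = 3.1212 mm/d
Crop demand D = ETc × 31 d = 3.1212 × 31 = 96.757 mm
Pe = 0.65 × 65.7 = 42.705 mm
D − Pe = 96.757 − 42.705 = 54.052 mm
Gross irrigation = 54.052 / 0.83 = 65.123 mm

65 mm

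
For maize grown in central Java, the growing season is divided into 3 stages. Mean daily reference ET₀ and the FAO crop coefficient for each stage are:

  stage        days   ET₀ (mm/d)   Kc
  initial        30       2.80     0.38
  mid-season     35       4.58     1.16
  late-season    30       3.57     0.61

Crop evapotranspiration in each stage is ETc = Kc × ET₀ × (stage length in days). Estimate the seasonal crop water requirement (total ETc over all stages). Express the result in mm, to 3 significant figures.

initial: 0.38 × 2.80 × 30 = 31.92 mm
mid-season: 1.16 × 4.58 × 35 = 185.95 mm
late-season: 0.61 × 3.57 × 30 = 65.33 mm
Seasonal total = 283.20 mm

283 mm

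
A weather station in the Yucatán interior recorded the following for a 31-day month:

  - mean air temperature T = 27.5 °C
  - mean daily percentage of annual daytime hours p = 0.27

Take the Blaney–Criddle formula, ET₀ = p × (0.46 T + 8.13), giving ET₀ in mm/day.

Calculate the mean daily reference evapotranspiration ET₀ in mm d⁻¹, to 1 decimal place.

ET₀ = 0.27 × (0.46 × 27.5 + 8.13) = 0.27 × 20.780 = 5.6106 mm/d

5.6 mm d⁻¹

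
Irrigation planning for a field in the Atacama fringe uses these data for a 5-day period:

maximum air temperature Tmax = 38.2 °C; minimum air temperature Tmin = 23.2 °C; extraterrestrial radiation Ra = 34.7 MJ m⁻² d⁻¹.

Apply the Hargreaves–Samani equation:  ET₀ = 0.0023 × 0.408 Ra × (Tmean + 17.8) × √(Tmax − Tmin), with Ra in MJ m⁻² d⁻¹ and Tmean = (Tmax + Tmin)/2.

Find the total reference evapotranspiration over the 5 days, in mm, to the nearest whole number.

Tmean = (38.2 + 23.2)/2 = 30.70 °C
0.408 Ra = 0.408 × 34.7 = 14.1576 mm/d equivalent
ET₀ = 0.0023 × 14.1576 × (30.70 + 17.8) × √15.0 = 0.0023 × 14.1576 × 48.50 × 3.8730 = 6.1166 mm/d
Over 5 days: 6.1166 × 5 = 30.583 mm

31 mm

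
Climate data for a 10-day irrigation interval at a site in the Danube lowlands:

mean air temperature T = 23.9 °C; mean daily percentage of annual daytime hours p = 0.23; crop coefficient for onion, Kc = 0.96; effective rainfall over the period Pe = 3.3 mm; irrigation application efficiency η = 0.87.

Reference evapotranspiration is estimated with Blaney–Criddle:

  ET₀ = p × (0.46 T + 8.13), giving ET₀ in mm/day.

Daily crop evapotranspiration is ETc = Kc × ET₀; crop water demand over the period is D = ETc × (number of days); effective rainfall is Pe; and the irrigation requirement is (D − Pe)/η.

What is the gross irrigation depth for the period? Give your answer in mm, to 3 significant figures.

44.7 mm

ET₀ = 0.23 × (0.46 × 23.9 + 8.13) = 0.23 × 19.124 = 4.3985 mm/d
ETc = Kc × ET₀ = 0.96 × 4.3985 = 4.2226 mm/d
Crop demand D = ETc × 10 d = 4.2226 × 10 = 42.226 mm
D − Pe = 42.226 − 3.3 = 38.926 mm
Gross irrigation = 38.926 / 0.87 = 44.743 mm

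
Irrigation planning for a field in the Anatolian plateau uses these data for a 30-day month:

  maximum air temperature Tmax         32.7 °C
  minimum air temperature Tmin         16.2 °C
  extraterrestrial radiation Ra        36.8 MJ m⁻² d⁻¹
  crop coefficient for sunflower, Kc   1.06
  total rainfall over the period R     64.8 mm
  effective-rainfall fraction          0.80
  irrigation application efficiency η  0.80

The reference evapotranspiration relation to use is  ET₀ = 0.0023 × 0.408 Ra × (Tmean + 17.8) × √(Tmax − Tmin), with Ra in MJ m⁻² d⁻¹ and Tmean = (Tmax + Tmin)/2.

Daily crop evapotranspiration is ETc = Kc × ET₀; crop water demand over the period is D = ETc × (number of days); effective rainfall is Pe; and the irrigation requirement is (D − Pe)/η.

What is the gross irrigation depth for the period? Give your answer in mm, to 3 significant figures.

Tmean = (32.7 + 16.2)/2 = 24.45 °C
0.408 Ra = 0.408 × 36.8 = 15.0144 mm/d equivalent
ET₀ = 0.0023 × 15.0144 × (24.45 + 17.8) × √16.5 = 0.0023 × 15.0144 × 42.25 × 4.0620 = 5.9266 mm/d
ETc = Kc × ET₀ = 1.06 × 5.9266 = 6.2822 mm/d
Crop demand D = ETc × 30 d = 6.2822 × 30 = 188.466 mm
Pe = 0.80 × 64.8 = 51.840 mm
D − Pe = 188.466 − 51.840 = 136.626 mm
Gross irrigation = 136.626 / 0.80 = 170.783 mm

171 mm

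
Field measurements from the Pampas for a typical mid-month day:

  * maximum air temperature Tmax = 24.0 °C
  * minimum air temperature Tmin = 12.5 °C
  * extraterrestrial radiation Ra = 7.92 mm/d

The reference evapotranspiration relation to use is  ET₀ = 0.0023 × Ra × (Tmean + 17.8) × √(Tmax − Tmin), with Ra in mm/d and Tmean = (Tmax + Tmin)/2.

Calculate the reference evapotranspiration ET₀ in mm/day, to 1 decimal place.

2.2 mm/day

Tmean = (24.0 + 12.5)/2 = 18.25 °C
ET₀ = 0.0023 × 7.92 × (18.25 + 17.8) × √11.5 = 0.0023 × 7.92 × 36.05 × 3.3912 = 2.2270 mm/d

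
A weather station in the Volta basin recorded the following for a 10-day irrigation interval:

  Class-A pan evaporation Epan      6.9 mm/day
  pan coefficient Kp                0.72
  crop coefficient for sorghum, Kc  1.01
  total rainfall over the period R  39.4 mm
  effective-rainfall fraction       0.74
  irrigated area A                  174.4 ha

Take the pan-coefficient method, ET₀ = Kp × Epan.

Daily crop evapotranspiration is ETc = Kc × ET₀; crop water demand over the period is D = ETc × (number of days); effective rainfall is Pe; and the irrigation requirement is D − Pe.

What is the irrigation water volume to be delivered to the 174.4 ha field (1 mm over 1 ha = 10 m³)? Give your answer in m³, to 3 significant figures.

36700 m³

ET₀ = 0.72 × 6.9 = 4.9680 mm/d
ETc = Kc × ET₀ = 1.01 × 4.9680 = 5.0177 mm/d
Crop demand D = ETc × 10 d = 5.0177 × 10 = 50.177 mm
Pe = 0.74 × 39.4 = 29.156 mm
D − Pe = 50.177 − 29.156 = 21.021 mm
Volume = 21.021 mm × 174.4 ha × 10 = 36660.6 m³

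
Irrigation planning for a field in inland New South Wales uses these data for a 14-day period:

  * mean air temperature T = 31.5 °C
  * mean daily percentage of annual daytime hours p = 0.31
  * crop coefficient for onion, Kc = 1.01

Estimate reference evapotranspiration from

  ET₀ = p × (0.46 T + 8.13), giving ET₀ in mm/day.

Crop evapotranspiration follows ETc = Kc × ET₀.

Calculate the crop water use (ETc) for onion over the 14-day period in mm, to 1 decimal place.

99.2 mm

ET₀ = 0.31 × (0.46 × 31.5 + 8.13) = 0.31 × 22.620 = 7.0122 mm/d
ETc = Kc × ET₀ = 1.01 × 7.0122 = 7.0823 mm/d
Over 14 days: 7.0823 × 14 = 99.152 mm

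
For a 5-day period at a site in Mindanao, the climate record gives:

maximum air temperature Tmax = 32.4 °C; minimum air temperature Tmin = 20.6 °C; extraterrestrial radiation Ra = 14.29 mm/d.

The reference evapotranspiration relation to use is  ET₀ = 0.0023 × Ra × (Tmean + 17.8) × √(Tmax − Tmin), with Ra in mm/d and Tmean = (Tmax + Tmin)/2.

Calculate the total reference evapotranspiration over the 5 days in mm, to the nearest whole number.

25 mm

Tmean = (32.4 + 20.6)/2 = 26.50 °C
ET₀ = 0.0023 × 14.29 × (26.50 + 17.8) × √11.8 = 0.0023 × 14.29 × 44.30 × 3.4351 = 5.0015 mm/d
Over 5 days: 5.0015 × 5 = 25.008 mm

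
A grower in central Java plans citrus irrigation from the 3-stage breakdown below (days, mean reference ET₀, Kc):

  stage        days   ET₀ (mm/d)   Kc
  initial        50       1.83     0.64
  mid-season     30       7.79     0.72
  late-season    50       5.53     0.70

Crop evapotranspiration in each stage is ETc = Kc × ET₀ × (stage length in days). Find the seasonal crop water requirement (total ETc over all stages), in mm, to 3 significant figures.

420 mm

initial: 0.64 × 1.83 × 50 = 58.56 mm
mid-season: 0.72 × 7.79 × 30 = 168.26 mm
late-season: 0.70 × 5.53 × 50 = 193.55 mm
Seasonal total = 420.37 mm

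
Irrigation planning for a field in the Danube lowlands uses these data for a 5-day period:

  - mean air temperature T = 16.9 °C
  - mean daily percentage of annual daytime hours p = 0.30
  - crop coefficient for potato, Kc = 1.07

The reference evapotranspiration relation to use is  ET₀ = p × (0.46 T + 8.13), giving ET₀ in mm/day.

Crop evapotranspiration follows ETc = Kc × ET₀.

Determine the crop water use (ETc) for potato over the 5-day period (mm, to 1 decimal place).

25.5 mm

ET₀ = 0.30 × (0.46 × 16.9 + 8.13) = 0.30 × 15.904 = 4.7712 mm/d
ETc = Kc × ET₀ = 1.07 × 4.7712 = 5.1052 mm/d
Over 5 days: 5.1052 × 5 = 25.526 mm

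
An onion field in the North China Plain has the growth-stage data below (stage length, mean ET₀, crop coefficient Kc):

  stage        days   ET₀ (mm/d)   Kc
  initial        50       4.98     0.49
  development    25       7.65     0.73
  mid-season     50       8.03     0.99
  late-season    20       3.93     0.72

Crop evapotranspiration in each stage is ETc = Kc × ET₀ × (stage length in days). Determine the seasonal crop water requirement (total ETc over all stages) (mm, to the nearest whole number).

716 mm

initial: 0.49 × 4.98 × 50 = 122.01 mm
development: 0.73 × 7.65 × 25 = 139.61 mm
mid-season: 0.99 × 8.03 × 50 = 397.49 mm
late-season: 0.72 × 3.93 × 20 = 56.59 mm
Seasonal total = 715.70 mm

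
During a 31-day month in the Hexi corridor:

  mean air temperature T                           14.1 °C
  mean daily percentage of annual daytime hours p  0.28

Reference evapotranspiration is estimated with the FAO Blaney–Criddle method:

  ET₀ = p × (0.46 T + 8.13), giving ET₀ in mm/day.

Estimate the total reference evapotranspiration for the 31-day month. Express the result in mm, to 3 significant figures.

127 mm

ET₀ = 0.28 × (0.46 × 14.1 + 8.13) = 0.28 × 14.616 = 4.0925 mm/d
Monthly total = 4.0925 × 31 = 126.868 mm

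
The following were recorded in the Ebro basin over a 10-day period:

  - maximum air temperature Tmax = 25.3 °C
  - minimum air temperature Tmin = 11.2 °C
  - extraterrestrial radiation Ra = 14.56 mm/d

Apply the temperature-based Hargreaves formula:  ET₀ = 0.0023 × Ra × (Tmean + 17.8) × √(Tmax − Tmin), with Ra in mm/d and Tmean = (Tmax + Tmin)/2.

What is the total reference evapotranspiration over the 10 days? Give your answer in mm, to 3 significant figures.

45.3 mm

Tmean = (25.3 + 11.2)/2 = 18.25 °C
ET₀ = 0.0023 × 14.56 × (18.25 + 17.8) × √14.1 = 0.0023 × 14.56 × 36.05 × 3.7550 = 4.5332 mm/d
Over 10 days: 4.5332 × 10 = 45.332 mm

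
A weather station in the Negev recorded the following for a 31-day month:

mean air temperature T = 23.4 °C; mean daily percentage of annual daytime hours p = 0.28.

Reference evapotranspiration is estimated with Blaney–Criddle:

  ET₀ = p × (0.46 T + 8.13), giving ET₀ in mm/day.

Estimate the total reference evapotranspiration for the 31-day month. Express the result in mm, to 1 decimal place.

164.0 mm

ET₀ = 0.28 × (0.46 × 23.4 + 8.13) = 0.28 × 18.894 = 5.2903 mm/d
Monthly total = 5.2903 × 31 = 163.999 mm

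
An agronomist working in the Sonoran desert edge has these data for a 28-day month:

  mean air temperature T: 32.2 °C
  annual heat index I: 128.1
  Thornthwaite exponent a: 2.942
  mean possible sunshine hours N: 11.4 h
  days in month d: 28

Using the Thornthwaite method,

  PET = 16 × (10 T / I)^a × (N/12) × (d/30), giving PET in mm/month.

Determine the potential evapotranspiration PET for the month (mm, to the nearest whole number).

214 mm

10T/I = 10 × 32.2 / 128.1 = 2.5137
(10T/I)^a = 2.5137^2.942 = 15.0564
Uncorrected PET = 16 × 15.0564 = 240.902 mm
Correction = (N/12)(d/30) = (11.4/12)(28/30) = 0.8867
PET = 240.902 × 0.8867 = 213.608 mm/month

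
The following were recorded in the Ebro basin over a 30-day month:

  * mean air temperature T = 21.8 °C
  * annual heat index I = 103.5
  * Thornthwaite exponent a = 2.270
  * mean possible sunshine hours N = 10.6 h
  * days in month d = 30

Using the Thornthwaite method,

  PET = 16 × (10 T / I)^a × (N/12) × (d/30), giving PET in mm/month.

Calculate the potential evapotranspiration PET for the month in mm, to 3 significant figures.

76.7 mm

10T/I = 10 × 21.8 / 103.5 = 2.1063
(10T/I)^a = 2.1063^2.270 = 5.4249
Uncorrected PET = 16 × 5.4249 = 86.798 mm
Correction = (N/12)(d/30) = (10.6/12)(30/30) = 0.8833
PET = 86.798 × 0.8833 = 76.669 mm/month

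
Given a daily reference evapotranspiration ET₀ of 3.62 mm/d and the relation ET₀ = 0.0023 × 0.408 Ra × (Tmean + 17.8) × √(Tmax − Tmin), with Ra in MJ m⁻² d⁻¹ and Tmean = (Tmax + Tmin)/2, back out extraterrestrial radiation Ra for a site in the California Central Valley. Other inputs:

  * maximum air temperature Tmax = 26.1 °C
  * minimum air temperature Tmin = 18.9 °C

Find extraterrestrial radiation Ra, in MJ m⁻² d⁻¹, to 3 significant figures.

Tmean = (26.1+18.9)/2 = 22.50 °C; ΔT = 7.2
Ra = ET₀ / [0.0023 × 0.408 × (Tmean+17.8) × √ΔT]
   = 3.62 / (0.0023 × 0.408 × 40.30 × 2.6833) = 35.674 MJ m⁻² d⁻¹

35.7 MJ m⁻² d⁻¹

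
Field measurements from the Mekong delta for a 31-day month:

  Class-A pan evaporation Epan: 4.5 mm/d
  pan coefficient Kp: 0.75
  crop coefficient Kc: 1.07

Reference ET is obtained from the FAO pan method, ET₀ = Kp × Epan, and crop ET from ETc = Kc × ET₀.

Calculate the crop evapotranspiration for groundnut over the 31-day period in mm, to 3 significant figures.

ET₀ = 0.75 × 4.5 = 3.3750 mm/d
ETc = Kc × ET₀ = 1.07 × 3.3750 = 3.6113 mm/d
Over 31 days: 3.6113 × 31 = 111.950 mm

112 mm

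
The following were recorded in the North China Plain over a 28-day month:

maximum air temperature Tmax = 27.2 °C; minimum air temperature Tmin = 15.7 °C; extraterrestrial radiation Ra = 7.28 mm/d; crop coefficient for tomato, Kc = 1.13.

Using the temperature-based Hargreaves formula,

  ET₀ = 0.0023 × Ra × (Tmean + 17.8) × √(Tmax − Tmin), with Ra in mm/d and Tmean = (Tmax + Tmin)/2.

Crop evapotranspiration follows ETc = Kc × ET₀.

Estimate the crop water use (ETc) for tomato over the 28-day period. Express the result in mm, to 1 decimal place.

70.5 mm

Tmean = (27.2 + 15.7)/2 = 21.45 °C
ET₀ = 0.0023 × 7.28 × (21.45 + 17.8) × √11.5 = 0.0023 × 7.28 × 39.25 × 3.3912 = 2.2287 mm/d
ETc = Kc × ET₀ = 1.13 × 2.2287 = 2.5184 mm/d
Over 28 days: 2.5184 × 28 = 70.515 mm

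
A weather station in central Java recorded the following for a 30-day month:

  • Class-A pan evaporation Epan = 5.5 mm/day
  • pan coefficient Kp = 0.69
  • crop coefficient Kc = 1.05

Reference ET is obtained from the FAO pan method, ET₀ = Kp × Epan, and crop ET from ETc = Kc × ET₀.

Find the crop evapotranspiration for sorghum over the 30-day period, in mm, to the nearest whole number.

ET₀ = 0.69 × 5.5 = 3.7950 mm/d
ETc = Kc × ET₀ = 1.05 × 3.7950 = 3.9848 mm/d
Over 30 days: 3.9848 × 30 = 119.544 mm

120 mm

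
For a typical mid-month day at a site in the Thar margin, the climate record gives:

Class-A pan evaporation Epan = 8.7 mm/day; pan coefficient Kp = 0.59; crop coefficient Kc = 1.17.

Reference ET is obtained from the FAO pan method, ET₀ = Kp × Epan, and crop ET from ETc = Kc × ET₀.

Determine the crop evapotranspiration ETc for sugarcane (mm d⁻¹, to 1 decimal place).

6.0 mm d⁻¹

ET₀ = 0.59 × 8.7 = 5.1330 mm/d
ETc = Kc × ET₀ = 1.17 × 5.1330 = 6.0056 mm/d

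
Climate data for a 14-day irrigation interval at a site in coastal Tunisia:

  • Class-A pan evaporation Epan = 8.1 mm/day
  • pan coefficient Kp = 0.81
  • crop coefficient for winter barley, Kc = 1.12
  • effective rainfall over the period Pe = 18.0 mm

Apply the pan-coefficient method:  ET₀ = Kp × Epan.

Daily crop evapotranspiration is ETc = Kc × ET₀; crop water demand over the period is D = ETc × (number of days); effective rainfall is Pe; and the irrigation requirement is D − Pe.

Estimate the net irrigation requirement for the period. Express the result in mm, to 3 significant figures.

84.9 mm

ET₀ = 0.81 × 8.1 = 6.5610 mm/d
ETc = Kc × ET₀ = 1.12 × 6.5610 = 7.3483 mm/d
Crop demand D = ETc × 14 d = 7.3483 × 14 = 102.876 mm
D − Pe = 102.876 − 18.0 = 84.876 mm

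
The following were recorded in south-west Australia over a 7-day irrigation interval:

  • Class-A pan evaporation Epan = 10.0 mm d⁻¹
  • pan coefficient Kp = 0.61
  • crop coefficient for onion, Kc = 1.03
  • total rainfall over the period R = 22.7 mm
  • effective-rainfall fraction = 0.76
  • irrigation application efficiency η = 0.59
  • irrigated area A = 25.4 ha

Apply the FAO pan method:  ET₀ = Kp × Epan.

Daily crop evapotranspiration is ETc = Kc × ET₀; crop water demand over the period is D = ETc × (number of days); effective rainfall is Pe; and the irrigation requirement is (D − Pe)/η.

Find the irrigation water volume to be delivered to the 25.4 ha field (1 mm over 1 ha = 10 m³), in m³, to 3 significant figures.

11500 m³

ET₀ = 0.61 × 10.0 = 6.1000 mm/d
ETc = Kc × ET₀ = 1.03 × 6.1000 = 6.2830 mm/d
Crop demand D = ETc × 7 d = 6.2830 × 7 = 43.981 mm
Pe = 0.76 × 22.7 = 17.252 mm
D − Pe = 43.981 − 17.252 = 26.729 mm
Gross irrigation = 26.729 / 0.59 = 45.303 mm
Volume = 45.303 mm × 25.4 ha × 10 = 11507.0 m³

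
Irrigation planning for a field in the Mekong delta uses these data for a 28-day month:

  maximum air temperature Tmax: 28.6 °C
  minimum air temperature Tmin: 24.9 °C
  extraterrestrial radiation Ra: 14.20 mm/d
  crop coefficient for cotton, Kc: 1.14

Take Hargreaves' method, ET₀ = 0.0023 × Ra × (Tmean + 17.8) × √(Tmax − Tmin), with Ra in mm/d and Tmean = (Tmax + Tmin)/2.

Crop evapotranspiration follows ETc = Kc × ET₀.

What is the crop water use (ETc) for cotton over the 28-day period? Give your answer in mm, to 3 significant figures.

Tmean = (28.6 + 24.9)/2 = 26.75 °C
ET₀ = 0.0023 × 14.20 × (26.75 + 17.8) × √3.7 = 0.0023 × 14.20 × 44.55 × 1.9235 = 2.7987 mm/d
ETc = Kc × ET₀ = 1.14 × 2.7987 = 3.1905 mm/d
Over 28 days: 3.1905 × 28 = 89.334 mm

89.3 mm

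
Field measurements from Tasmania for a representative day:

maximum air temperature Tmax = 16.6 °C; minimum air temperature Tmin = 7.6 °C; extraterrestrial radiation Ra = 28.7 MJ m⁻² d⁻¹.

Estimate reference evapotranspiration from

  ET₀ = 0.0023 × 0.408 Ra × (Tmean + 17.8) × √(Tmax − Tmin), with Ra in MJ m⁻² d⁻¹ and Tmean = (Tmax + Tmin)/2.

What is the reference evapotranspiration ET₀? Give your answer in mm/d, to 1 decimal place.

2.4 mm/d

Tmean = (16.6 + 7.6)/2 = 12.10 °C
0.408 Ra = 0.408 × 28.7 = 11.7096 mm/d equivalent
ET₀ = 0.0023 × 11.7096 × (12.10 + 17.8) × √9.0 = 0.0023 × 11.7096 × 29.90 × 3.0000 = 2.4158 mm/d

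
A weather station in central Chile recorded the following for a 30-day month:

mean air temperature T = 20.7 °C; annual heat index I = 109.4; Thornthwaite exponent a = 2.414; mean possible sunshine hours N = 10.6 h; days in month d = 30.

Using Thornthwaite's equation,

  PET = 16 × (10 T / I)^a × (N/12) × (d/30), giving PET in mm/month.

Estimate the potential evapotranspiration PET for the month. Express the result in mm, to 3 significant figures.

65.9 mm

10T/I = 10 × 20.7 / 109.4 = 1.8921
(10T/I)^a = 1.8921^2.414 = 4.6617
Uncorrected PET = 16 × 4.6617 = 74.587 mm
Correction = (N/12)(d/30) = (10.6/12)(30/30) = 0.8833
PET = 74.587 × 0.8833 = 65.883 mm/month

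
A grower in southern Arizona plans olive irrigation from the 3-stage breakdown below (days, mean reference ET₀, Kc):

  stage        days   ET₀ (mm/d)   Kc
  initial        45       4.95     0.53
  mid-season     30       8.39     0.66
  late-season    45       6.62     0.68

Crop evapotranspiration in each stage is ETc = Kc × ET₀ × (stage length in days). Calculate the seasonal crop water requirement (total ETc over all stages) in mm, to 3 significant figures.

487 mm

initial: 0.53 × 4.95 × 45 = 118.06 mm
mid-season: 0.66 × 8.39 × 30 = 166.12 mm
late-season: 0.68 × 6.62 × 45 = 202.57 mm
Seasonal total = 486.75 mm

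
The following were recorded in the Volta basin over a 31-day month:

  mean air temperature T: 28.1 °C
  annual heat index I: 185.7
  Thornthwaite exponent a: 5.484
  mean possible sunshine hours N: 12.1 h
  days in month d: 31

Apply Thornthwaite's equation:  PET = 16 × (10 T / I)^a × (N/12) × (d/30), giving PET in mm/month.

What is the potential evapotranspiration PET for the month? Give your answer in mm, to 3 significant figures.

10T/I = 10 × 28.1 / 185.7 = 1.5132
(10T/I)^a = 1.5132^5.484 = 9.6951
Uncorrected PET = 16 × 9.6951 = 155.122 mm
Correction = (N/12)(d/30) = (12.1/12)(31/30) = 1.0419
PET = 155.122 × 1.0419 = 161.622 mm/month

162 mm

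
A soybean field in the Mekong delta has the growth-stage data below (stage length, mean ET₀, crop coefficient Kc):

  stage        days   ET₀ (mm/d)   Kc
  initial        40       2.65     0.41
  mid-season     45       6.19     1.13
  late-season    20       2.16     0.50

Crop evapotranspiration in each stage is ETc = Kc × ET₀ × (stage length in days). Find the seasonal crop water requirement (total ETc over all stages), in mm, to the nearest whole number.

380 mm

initial: 0.41 × 2.65 × 40 = 43.46 mm
mid-season: 1.13 × 6.19 × 45 = 314.76 mm
late-season: 0.50 × 2.16 × 20 = 21.60 mm
Seasonal total = 379.82 mm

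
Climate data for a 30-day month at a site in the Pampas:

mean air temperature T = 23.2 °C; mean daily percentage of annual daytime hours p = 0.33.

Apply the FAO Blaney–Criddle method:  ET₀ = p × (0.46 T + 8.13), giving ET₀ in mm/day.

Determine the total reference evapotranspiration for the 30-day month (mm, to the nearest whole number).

186 mm

ET₀ = 0.33 × (0.46 × 23.2 + 8.13) = 0.33 × 18.802 = 6.2047 mm/d
Monthly total = 6.2047 × 30 = 186.141 mm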